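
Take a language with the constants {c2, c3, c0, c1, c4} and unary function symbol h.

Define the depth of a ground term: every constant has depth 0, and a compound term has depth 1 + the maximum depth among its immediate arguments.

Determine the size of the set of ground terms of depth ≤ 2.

15

Let N_k count ground terms of depth at most k. Each non-constant term of depth ≤ k is some function symbol applied to depth-≤(k−1) arguments, giving N_k = 5 + N_{k-1}.
N_0 = 5
N_1 = 5 + 5 = 10
N_2 = 5 + 10 = 15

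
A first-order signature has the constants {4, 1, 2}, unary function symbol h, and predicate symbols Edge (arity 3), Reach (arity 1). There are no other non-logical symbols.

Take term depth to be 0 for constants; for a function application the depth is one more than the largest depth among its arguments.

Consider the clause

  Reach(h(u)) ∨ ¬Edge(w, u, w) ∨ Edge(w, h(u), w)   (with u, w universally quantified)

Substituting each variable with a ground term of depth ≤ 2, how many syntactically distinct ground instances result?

81

Ground terms of depth ≤ 2:
  If N_k denotes the number of depth-≤k ground terms, the 3 constants give N_0 = 3, and each function symbol of arity r contributes N_{k-1}^r new terms at level k: N_k = 3 + N_{k-1}.
  N_0 = 3
  N_1 = 3 + 3 = 6
  N_2 = 3 + 6 = 9
  Explicitly: 4, 1, 2, h(4), h(1), h(2), h(h(4)), h(h(1)), h(h(2)).
So there are 9 ground terms available for substitution.
The body mentions every one of the 2 quantified variables; since ground terms form a free algebra, no two substitutions collapse to the same formula.
Number of ground instances = 9^2 = 81.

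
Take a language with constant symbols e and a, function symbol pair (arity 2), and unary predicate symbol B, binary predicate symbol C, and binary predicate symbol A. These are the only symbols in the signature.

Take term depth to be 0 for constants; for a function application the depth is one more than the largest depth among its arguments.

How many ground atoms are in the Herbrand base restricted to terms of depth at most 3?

4183278

First count ground terms of depth ≤ 3.
Let N_k = |{terms of depth ≤ k}|. Then N_0 = 2 and N_k = 2 + N_{k-1}^2 for k ≥ 1 (one summand per function symbol, arity giving the exponent).
N_0 = 2
N_1 = 2 + 2^2 = 6
N_2 = 2 + 6^2 = 38
N_3 = 2 + 38^2 = 1446
So |H| = 1446.
For each predicate symbol, the number of ground atoms is |H| raised to its arity; summing:
  B: 1446;  C: 1446^2 = 2090916;  A: 1446^2 = 2090916
Total ground atoms: 1446 + 2090916 + 2090916 = 4183278.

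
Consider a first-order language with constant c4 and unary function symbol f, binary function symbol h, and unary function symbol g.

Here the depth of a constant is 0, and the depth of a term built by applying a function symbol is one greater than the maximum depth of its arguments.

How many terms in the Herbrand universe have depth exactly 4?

Let N_k = |{terms of depth ≤ k}|. Then N_0 = 1 and N_k = 1 + N_{k-1} + N_{k-1}^2 + N_{k-1} for k ≥ 1 (one summand per function symbol, arity giving the exponent).
N_0 = 1
N_1 = 1 + 1 + 1^2 + 1 = 4
N_2 = 1 + 4 + 4^2 + 4 = 25
N_3 = 1 + 25 + 25^2 + 25 = 676
N_4 = 1 + 676 + 676^2 + 676 = 458329
Terms of depth exactly 4: N_4 − N_3 = 458329 − 676 = 457653.

457653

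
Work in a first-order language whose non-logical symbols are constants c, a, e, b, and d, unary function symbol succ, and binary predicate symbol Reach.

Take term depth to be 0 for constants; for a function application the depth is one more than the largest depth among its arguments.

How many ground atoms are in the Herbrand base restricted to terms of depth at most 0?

First count ground terms of depth ≤ 0.
If N_k denotes the number of depth-≤k ground terms, the 5 constants give N_0 = 5, and each function symbol of arity r contributes N_{k-1}^r new terms at level k: N_k = 5 + N_{k-1}.
N_0 = 5
Explicitly: c, a, e, b, d.
So |H| = 5.
Ground atoms are formed by filling each argument slot of a predicate with a term from H, so an r-ary predicate gives |H|^r atoms:
  Reach: 5^2 = 25
Total ground atoms: 25.

25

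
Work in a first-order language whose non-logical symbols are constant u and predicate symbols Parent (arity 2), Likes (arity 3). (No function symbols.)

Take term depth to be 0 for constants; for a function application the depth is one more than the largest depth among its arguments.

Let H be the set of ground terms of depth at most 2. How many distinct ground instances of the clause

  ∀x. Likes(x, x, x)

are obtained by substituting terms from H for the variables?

1

Ground terms of depth ≤ 2:
  With no function symbols every ground term is a constant, so there is exactly 1 ground term at every depth bound.
  N_0 = 1
  N_1 = 1
  N_2 = 1
  Explicitly: u.
So there is exactly 1 ground term available for substitution.
The body mentions the single quantified variable x; since ground terms form a free algebra, no two substitutions collapse to the same formula.
Number of ground instances = 1.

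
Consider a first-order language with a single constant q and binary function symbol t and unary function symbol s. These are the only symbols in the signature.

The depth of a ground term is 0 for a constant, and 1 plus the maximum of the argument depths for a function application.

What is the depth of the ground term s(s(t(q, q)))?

depth(t(q, q)) = 1 + max(0, 0) = 1
depth(s(t(q, q))) = 1 + depth(t(q, q)) = 1 + 1 = 2
depth(s(s(t(q, q)))) = 1 + depth(s(t(q, q))) = 1 + 2 = 3

3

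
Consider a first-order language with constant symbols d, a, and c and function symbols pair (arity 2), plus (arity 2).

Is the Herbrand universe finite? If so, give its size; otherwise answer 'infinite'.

infinite

The signature has at least one function symbol (pair, arity 2) and at least one constant (d).
Iterating pair gives infinitely many distinct ground terms: d, pair(d, d), pair(pair(d, d), pair(d, d)), ...
So the Herbrand universe is infinite.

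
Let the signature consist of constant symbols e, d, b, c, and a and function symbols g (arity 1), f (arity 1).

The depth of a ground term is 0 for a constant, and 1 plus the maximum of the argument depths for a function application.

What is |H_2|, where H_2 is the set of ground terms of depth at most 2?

Write N_k for the number of ground terms of depth ≤ k. A term of depth ≤ k is either a constant or a function symbol applied to arguments of depth ≤ k−1, so N_k = 5 + N_{k-1} + N_{k-1}.
N_0 = 5
N_1 = 5 + 5 + 5 = 15
N_2 = 5 + 15 + 15 = 35

35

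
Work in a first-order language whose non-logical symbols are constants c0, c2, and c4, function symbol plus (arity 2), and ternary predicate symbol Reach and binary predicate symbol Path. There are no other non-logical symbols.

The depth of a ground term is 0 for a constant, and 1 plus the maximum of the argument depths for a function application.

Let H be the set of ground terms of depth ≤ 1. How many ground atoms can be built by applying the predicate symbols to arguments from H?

1872

First count ground terms of depth ≤ 1.
Count level by level. With function symbols plus/2, the terms of depth ≤ k are the 3 constants together with each function applied to depth-≤(k−1) tuples, so N_k = 3 + N_{k-1}^2.
N_0 = 3
N_1 = 3 + 3^2 = 12
Explicitly: c0, c2, c4, plus(c0, c0), plus(c0, c2), plus(c0, c4), plus(c2, c0), plus(c2, c2), plus(c2, c4), plus(c4, c0), plus(c4, c2), plus(c4, c4).
So |H| = 12.
A ground atom is a predicate applied to a tuple of terms from H, so the count is the sum over predicates of |H|^arity:
  Reach: 12^3 = 1728;  Path: 12^2 = 144
Total ground atoms: 1728 + 144 = 1872.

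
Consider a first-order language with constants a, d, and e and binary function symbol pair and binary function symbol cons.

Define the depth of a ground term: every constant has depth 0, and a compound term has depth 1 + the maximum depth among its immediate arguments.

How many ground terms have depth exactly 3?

Let N_k count ground terms of depth at most k. Each non-constant term of depth ≤ k is some function symbol applied to depth-≤(k−1) arguments, giving N_k = 3 + N_{k-1}^2 + N_{k-1}^2.
N_0 = 3
N_1 = 3 + 3^2 + 3^2 = 21
N_2 = 3 + 21^2 + 21^2 = 885
N_3 = 3 + 885^2 + 885^2 = 1566453
Terms of depth exactly 3: N_3 − N_2 = 1566453 − 885 = 1565568.

1565568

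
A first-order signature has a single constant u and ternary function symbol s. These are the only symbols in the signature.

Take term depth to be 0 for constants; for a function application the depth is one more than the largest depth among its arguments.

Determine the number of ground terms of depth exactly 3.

Write N_k for the number of ground terms of depth ≤ k. A term of depth ≤ k is either a constant or a function symbol applied to arguments of depth ≤ k−1, so N_k = 1 + N_{k-1}^3.
N_0 = 1
N_1 = 1 + 1^3 = 2
N_2 = 1 + 2^3 = 9
N_3 = 1 + 9^3 = 730
Terms of depth exactly 3: N_3 − N_2 = 730 − 9 = 721.

721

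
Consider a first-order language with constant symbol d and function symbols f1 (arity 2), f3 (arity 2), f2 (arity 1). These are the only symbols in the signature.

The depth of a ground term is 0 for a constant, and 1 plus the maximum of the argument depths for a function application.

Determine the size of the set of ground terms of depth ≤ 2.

Write N_k for the number of ground terms of depth ≤ k. A term of depth ≤ k is either a constant or a function symbol applied to arguments of depth ≤ k−1, so N_k = 1 + N_{k-1}^2 + N_{k-1}^2 + N_{k-1}.
N_0 = 1
N_1 = 1 + 1^2 + 1^2 + 1 = 4
N_2 = 1 + 4^2 + 4^2 + 4 = 37

37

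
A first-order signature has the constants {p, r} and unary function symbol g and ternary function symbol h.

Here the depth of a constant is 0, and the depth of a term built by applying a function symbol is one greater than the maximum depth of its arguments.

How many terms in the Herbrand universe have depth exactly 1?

If N_k denotes the number of depth-≤k ground terms, the 2 constants give N_0 = 2, and each function symbol of arity r contributes N_{k-1}^r new terms at level k: N_k = 2 + N_{k-1} + N_{k-1}^3.
N_0 = 2
N_1 = 2 + 2 + 2^3 = 12
Terms of depth exactly 1: N_1 − N_0 = 12 − 2 = 10.

10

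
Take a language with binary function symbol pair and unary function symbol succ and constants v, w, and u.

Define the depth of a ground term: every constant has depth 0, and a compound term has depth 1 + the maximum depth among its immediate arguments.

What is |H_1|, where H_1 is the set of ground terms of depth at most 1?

If N_k denotes the number of depth-≤k ground terms, the 3 constants give N_0 = 3, and each function symbol of arity r contributes N_{k-1}^r new terms at level k: N_k = 3 + N_{k-1}^2 + N_{k-1}.
N_0 = 3
N_1 = 3 + 3^2 + 3 = 15

15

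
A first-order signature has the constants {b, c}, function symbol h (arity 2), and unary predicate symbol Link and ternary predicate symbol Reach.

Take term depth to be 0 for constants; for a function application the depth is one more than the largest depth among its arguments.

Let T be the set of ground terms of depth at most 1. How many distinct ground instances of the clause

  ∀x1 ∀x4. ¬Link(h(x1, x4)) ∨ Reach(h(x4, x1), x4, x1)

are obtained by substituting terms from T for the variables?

36

Ground terms of depth ≤ 1:
  Write N_k for the number of ground terms of depth ≤ k. A term of depth ≤ k is either a constant or a function symbol applied to arguments of depth ≤ k−1, so N_k = 2 + N_{k-1}^2.
  N_0 = 2
  N_1 = 2 + 2^2 = 6
  Explicitly: b, c, h(b, b), h(b, c), h(c, b), h(c, c).
So there are 6 ground terms available for substitution.
The body mentions every one of the 2 quantified variables; since ground terms form a free algebra, no two substitutions collapse to the same formula.
Number of ground instances = 6^2 = 36.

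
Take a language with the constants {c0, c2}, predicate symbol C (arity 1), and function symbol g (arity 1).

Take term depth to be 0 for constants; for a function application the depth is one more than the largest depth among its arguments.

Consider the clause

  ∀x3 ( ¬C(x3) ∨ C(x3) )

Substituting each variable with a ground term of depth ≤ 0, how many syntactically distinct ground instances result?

2

Ground terms of depth ≤ 0:
  If N_k denotes the number of depth-≤k ground terms, the 2 constants give N_0 = 2, and each function symbol of arity r contributes N_{k-1}^r new terms at level k: N_k = 2 + N_{k-1}.
  N_0 = 2
So there are 2 ground terms available for substitution.
The variable x3 ranges independently over the available ground terms, and distinct assignments produce distinct instances.
Number of ground instances = 2.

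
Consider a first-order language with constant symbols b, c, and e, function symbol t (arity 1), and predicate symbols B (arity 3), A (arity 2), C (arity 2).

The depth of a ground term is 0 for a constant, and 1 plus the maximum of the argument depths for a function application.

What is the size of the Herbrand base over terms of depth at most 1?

288

First count ground terms of depth ≤ 1.
Write N_k for the number of ground terms of depth ≤ k. A term of depth ≤ k is either a constant or a function symbol applied to arguments of depth ≤ k−1, so N_k = 3 + N_{k-1}.
N_0 = 3
N_1 = 3 + 3 = 6
So |H| = 6.
Ground atoms are formed by filling each argument slot of a predicate with a term from H, so an r-ary predicate gives |H|^r atoms:
  B: 6^3 = 216;  A: 6^2 = 36;  C: 6^2 = 36
Total ground atoms: 216 + 36 + 36 = 288.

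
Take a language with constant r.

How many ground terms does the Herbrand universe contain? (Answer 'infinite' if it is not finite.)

There are no function symbols, so the only ground term is the single constant.
The Herbrand universe is {r}, finite with 1 element.

1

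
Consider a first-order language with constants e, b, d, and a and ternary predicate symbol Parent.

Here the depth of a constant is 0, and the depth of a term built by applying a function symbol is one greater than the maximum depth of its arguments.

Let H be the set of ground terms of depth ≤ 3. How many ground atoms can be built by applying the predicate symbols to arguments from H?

First count ground terms of depth ≤ 3.
With no function symbols every ground term is a constant, so there are exactly 4 ground terms at every depth bound.
N_0 = 4
N_1 = 4
N_2 = 4
N_3 = 4
Explicitly: e, b, d, a.
So |H| = 4.
Ground atoms are formed by filling each argument slot of a predicate with a term from H, so an r-ary predicate gives |H|^r atoms:
  Parent: 4^3 = 64
Total ground atoms: 64.

64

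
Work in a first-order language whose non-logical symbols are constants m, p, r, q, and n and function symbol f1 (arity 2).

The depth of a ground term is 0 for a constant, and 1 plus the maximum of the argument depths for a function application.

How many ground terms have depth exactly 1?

25

Let N_k count ground terms of depth at most k. Each non-constant term of depth ≤ k is some function symbol applied to depth-≤(k−1) arguments, giving N_k = 5 + N_{k-1}^2.
N_0 = 5
N_1 = 5 + 5^2 = 30
Terms of depth exactly 1: N_1 − N_0 = 30 − 5 = 25.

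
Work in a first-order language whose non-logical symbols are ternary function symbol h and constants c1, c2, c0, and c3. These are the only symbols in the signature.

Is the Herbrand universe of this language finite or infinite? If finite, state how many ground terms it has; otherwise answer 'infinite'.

infinite

The signature has at least one function symbol (h, arity 3) and at least one constant (c1).
Iterating h gives infinitely many distinct ground terms: c1, h(c1, c1, c1), h(h(c1, c1, c1), h(c1, c1, c1), h(c1, c1, c1)), ...
So the Herbrand universe is infinite.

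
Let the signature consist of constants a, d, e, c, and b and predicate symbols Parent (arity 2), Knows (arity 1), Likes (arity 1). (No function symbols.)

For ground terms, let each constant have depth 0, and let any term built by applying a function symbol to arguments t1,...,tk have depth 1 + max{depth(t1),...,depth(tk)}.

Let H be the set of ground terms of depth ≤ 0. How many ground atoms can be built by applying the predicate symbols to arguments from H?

35

First count ground terms of depth ≤ 0.
With no function symbols every ground term is a constant, so there are exactly 5 ground terms at every depth bound.
N_0 = 5
So |H| = 5.
Each predicate of arity r yields |H|^r ground atoms (one per choice of an r-tuple from H):
  Parent: 5^2 = 25;  Knows: 5;  Likes: 5
Total ground atoms: 25 + 5 + 5 = 35.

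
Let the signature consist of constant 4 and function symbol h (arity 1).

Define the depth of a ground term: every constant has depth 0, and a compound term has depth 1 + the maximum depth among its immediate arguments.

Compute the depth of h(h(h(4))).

depth(h(4)) = 1 + depth(4) = 1 + 0 = 1
depth(h(h(4))) = 1 + depth(h(4)) = 1 + 1 = 2
depth(h(h(h(4)))) = 1 + depth(h(h(4))) = 1 + 2 = 3

3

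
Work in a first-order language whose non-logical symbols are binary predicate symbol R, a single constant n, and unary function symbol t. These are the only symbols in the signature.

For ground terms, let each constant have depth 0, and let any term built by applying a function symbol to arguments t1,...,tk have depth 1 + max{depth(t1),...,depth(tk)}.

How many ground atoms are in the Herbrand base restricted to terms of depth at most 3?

16

First count ground terms of depth ≤ 3.
If N_k denotes the number of depth-≤k ground terms, the 1 constant gives N_0 = 1, and each function symbol of arity r contributes N_{k-1}^r new terms at level k: N_k = 1 + N_{k-1}.
N_0 = 1
N_1 = 1 + 1 = 2
N_2 = 1 + 2 = 3
N_3 = 1 + 3 = 4
So |H| = 4.
Each predicate of arity r yields |H|^r ground atoms (one per choice of an r-tuple from H):
  R: 4^2 = 16
Total ground atoms: 16.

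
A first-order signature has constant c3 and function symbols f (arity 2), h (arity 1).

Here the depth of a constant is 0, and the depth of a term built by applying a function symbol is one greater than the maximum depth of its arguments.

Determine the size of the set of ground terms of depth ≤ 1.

3

Write N_k for the number of ground terms of depth ≤ k. A term of depth ≤ k is either a constant or a function symbol applied to arguments of depth ≤ k−1, so N_k = 1 + N_{k-1}^2 + N_{k-1}.
N_0 = 1
N_1 = 1 + 1^2 + 1 = 3
Explicitly: c3, f(c3, c3), h(c3).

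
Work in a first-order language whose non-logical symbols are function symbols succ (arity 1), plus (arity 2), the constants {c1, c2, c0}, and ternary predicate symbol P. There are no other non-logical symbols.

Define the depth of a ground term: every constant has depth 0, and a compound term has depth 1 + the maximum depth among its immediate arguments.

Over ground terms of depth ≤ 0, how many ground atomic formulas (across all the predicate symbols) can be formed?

27

First count ground terms of depth ≤ 0.
Count level by level. With function symbols succ/1, plus/2, the terms of depth ≤ k are the 3 constants together with each function applied to depth-≤(k−1) tuples, so N_k = 3 + N_{k-1} + N_{k-1}^2.
N_0 = 3
So |H| = 3.
Ground atoms are formed by filling each argument slot of a predicate with a term from H, so an r-ary predicate gives |H|^r atoms:
  P: 3^3 = 27
Total ground atoms: 27.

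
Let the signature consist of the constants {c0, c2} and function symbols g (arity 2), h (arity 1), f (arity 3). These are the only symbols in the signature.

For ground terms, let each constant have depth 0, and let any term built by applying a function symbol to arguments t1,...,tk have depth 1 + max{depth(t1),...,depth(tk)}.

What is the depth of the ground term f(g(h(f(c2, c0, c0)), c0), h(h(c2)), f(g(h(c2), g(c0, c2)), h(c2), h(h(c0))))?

depth(f(c2, c0, c0)) = 1 + max(0, 0, 0) = 1
depth(h(f(c2, c0, c0))) = 1 + depth(f(c2, c0, c0)) = 1 + 1 = 2
depth(g(h(f(c2, c0, c0)), c0)) = 1 + max(2, 0) = 3
depth(h(c2)) = 1 + depth(c2) = 1 + 0 = 1
depth(h(h(c2))) = 1 + depth(h(c2)) = 1 + 1 = 2
depth(g(c0, c2)) = 1 + max(0, 0) = 1
depth(g(h(c2), g(c0, c2))) = 1 + max(1, 1) = 2
depth(h(c0)) = 1 + depth(c0) = 1 + 0 = 1
depth(h(h(c0))) = 1 + depth(h(c0)) = 1 + 1 = 2
depth(f(g(h(c2), g(c0, c2)), h(c2), h(h(c0)))) = 1 + max(2, 1, 2) = 3
depth(f(g(h(f(c2, c0, c0)), c0), h(h(c2)), f(g(h(c2), g(c0, c2)), h(c2), h(h(c0))))) = 1 + max(3, 2, 3) = 4

4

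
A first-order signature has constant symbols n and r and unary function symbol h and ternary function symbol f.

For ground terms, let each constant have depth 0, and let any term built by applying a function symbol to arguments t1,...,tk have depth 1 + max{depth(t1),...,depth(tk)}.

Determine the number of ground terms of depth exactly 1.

If N_k denotes the number of depth-≤k ground terms, the 2 constants give N_0 = 2, and each function symbol of arity r contributes N_{k-1}^r new terms at level k: N_k = 2 + N_{k-1} + N_{k-1}^3.
N_0 = 2
N_1 = 2 + 2 + 2^3 = 12
Terms of depth exactly 1: N_1 − N_0 = 12 − 2 = 10.

10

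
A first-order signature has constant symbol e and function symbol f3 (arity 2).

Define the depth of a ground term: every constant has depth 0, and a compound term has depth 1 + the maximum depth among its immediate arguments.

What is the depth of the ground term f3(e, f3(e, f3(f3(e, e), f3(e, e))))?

depth(f3(e, e)) = 1 + max(0, 0) = 1
depth(f3(f3(e, e), f3(e, e))) = 1 + max(1, 1) = 2
depth(f3(e, f3(f3(e, e), f3(e, e)))) = 1 + max(0, 2) = 3
depth(f3(e, f3(e, f3(f3(e, e), f3(e, e))))) = 1 + max(0, 3) = 4

4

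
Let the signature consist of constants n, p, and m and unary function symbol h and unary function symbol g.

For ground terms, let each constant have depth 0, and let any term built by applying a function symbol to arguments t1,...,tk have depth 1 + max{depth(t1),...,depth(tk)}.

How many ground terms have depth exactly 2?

Let N_k count ground terms of depth at most k. Each non-constant term of depth ≤ k is some function symbol applied to depth-≤(k−1) arguments, giving N_k = 3 + N_{k-1} + N_{k-1}.
N_0 = 3
N_1 = 3 + 3 + 3 = 9
N_2 = 3 + 9 + 9 = 21
Terms of depth exactly 2: N_2 − N_1 = 21 − 9 = 12.

12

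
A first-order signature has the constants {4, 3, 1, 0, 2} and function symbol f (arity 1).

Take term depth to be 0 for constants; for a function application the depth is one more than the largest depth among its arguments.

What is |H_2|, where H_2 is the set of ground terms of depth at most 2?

15

Let N_k count ground terms of depth at most k. Each non-constant term of depth ≤ k is some function symbol applied to depth-≤(k−1) arguments, giving N_k = 5 + N_{k-1}.
N_0 = 5
N_1 = 5 + 5 = 10
N_2 = 5 + 10 = 15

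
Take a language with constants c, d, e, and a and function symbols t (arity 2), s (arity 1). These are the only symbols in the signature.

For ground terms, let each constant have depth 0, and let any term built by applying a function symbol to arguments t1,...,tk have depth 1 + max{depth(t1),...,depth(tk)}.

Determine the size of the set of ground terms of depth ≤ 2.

604

Let N_k count ground terms of depth at most k. Each non-constant term of depth ≤ k is some function symbol applied to depth-≤(k−1) arguments, giving N_k = 4 + N_{k-1}^2 + N_{k-1}.
N_0 = 4
N_1 = 4 + 4^2 + 4 = 24
N_2 = 4 + 24^2 + 24 = 604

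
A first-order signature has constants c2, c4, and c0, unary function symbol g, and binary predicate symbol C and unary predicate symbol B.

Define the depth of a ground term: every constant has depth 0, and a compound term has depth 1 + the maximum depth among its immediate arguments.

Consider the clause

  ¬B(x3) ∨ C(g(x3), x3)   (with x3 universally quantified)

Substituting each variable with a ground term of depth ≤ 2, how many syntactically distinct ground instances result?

Ground terms of depth ≤ 2:
  Count level by level. With function symbols g/1, the terms of depth ≤ k are the 3 constants together with each function applied to depth-≤(k−1) tuples, so N_k = 3 + N_{k-1}.
  N_0 = 3
  N_1 = 3 + 3 = 6
  N_2 = 3 + 6 = 9
  Explicitly: c2, c4, c0, g(c2), g(c4), g(c0), g(g(c2)), g(g(c4)), g(g(c0)).
So there are 9 ground terms available for substitution.
There is 1 variable to instantiate (x3),  occurring in at least one literal, so different choices give different ground instances.
Number of ground instances = 9.

9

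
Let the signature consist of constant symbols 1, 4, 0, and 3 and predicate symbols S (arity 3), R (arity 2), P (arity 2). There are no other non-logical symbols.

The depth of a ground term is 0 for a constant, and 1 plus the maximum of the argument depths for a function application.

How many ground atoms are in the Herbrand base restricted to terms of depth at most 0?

96

First count ground terms of depth ≤ 0.
With no function symbols every ground term is a constant, so there are exactly 4 ground terms at every depth bound.
N_0 = 4
Explicitly: 1, 4, 0, 3.
So |H| = 4.
Ground atoms are formed by filling each argument slot of a predicate with a term from H, so an r-ary predicate gives |H|^r atoms:
  S: 4^3 = 64;  R: 4^2 = 16;  P: 4^2 = 16
Total ground atoms: 64 + 16 + 16 = 96.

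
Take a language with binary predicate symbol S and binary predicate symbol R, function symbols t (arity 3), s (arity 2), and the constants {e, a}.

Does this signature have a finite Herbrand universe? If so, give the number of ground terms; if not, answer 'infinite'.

The signature has at least one function symbol (t, arity 3) and at least one constant (e).
Iterating t gives infinitely many distinct ground terms: e, t(e, e, e), t(t(e, e, e), t(e, e, e), t(e, e, e)), ...
So the Herbrand universe is infinite.

infinite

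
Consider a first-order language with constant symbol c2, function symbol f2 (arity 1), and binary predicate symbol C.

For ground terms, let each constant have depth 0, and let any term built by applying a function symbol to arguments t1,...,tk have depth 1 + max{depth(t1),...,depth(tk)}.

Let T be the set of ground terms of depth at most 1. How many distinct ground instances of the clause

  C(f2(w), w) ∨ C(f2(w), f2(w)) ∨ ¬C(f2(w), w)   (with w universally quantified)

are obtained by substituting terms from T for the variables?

Ground terms of depth ≤ 1:
  Let N_k count ground terms of depth at most k. Each non-constant term of depth ≤ k is some function symbol applied to depth-≤(k−1) arguments, giving N_k = 1 + N_{k-1}.
  N_0 = 1
  N_1 = 1 + 1 = 2
So there are 2 ground terms available for substitution.
The clause has 1 distinct variable (w), which appears in the body. In the free term algebra distinct substitutions yield syntactically distinct ground instances.
Number of ground instances = 2.

2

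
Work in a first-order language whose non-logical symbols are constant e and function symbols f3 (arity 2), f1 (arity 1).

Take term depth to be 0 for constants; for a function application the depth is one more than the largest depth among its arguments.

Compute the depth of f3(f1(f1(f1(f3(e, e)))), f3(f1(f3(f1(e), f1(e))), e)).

depth(f3(e, e)) = 1 + max(0, 0) = 1
depth(f1(f3(e, e))) = 1 + depth(f3(e, e)) = 1 + 1 = 2
depth(f1(f1(f3(e, e)))) = 1 + depth(f1(f3(e, e))) = 1 + 2 = 3
depth(f1(f1(f1(f3(e, e))))) = 1 + depth(f1(f1(f3(e, e)))) = 1 + 3 = 4
depth(f1(e)) = 1 + depth(e) = 1 + 0 = 1
depth(f3(f1(e), f1(e))) = 1 + max(1, 1) = 2
depth(f1(f3(f1(e), f1(e)))) = 1 + depth(f3(f1(e), f1(e))) = 1 + 2 = 3
depth(f3(f1(f3(f1(e), f1(e))), e)) = 1 + max(3, 0) = 4
depth(f3(f1(f1(f1(f3(e, e)))), f3(f1(f3(f1(e), f1(e))), e))) = 1 + max(4, 4) = 5

5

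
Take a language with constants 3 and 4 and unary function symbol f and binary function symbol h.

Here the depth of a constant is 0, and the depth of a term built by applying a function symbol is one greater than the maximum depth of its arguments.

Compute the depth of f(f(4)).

depth(f(4)) = 1 + depth(4) = 1 + 0 = 1
depth(f(f(4))) = 1 + depth(f(4)) = 1 + 1 = 2

2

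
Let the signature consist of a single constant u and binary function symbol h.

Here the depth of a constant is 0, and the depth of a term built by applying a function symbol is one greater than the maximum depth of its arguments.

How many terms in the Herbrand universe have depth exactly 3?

21

Let N_k = |{terms of depth ≤ k}|. Then N_0 = 1 and N_k = 1 + N_{k-1}^2 for k ≥ 1 (one summand per function symbol, arity giving the exponent).
N_0 = 1
N_1 = 1 + 1^2 = 2
N_2 = 1 + 2^2 = 5
N_3 = 1 + 5^2 = 26
Terms of depth exactly 3: N_3 − N_2 = 26 − 5 = 21.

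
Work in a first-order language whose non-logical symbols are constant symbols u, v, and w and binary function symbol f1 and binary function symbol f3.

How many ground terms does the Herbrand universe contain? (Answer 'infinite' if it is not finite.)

The signature has at least one function symbol (f1, arity 2) and at least one constant (u).
Iterating f1 gives infinitely many distinct ground terms: u, f1(u, u), f1(f1(u, u), f1(u, u)), ...
So the Herbrand universe is infinite.

infinite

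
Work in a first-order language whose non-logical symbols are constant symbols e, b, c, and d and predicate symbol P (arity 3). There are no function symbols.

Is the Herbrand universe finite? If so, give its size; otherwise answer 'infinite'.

4

There are no function symbols, so every ground term is one of the 4 constants.
The Herbrand universe is {e, b, c, d}, which is finite with 4 elements.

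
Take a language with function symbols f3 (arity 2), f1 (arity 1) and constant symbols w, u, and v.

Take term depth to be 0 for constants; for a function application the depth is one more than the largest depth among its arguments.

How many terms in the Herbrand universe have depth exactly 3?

Let N_k count ground terms of depth at most k. Each non-constant term of depth ≤ k is some function symbol applied to depth-≤(k−1) arguments, giving N_k = 3 + N_{k-1}^2 + N_{k-1}.
N_0 = 3
N_1 = 3 + 3^2 + 3 = 15
N_2 = 3 + 15^2 + 15 = 243
N_3 = 3 + 243^2 + 243 = 59295
Terms of depth exactly 3: N_3 − N_2 = 59295 − 243 = 59052.

59052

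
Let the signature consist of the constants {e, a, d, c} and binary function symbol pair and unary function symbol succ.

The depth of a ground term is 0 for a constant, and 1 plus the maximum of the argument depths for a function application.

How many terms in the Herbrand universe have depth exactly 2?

Let N_k count ground terms of depth at most k. Each non-constant term of depth ≤ k is some function symbol applied to depth-≤(k−1) arguments, giving N_k = 4 + N_{k-1}^2 + N_{k-1}.
N_0 = 4
N_1 = 4 + 4^2 + 4 = 24
N_2 = 4 + 24^2 + 24 = 604
Terms of depth exactly 2: N_2 − N_1 = 604 − 24 = 580.

580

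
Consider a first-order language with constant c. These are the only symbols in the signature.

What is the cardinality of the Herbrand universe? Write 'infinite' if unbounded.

There are no function symbols, so the only ground term is the single constant.
The Herbrand universe is {c}, finite with 1 element.

1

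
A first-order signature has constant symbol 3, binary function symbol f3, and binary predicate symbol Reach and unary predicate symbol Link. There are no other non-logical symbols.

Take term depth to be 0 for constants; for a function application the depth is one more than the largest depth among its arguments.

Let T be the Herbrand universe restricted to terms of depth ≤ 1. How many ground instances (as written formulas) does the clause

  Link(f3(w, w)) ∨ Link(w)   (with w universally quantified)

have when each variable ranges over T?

Ground terms of depth ≤ 1:
  Count level by level. With function symbols f3/2, the terms of depth ≤ k are the 1 constant together with each function applied to depth-≤(k−1) tuples, so N_k = 1 + N_{k-1}^2.
  N_0 = 1
  N_1 = 1 + 1^2 = 2
  Explicitly: 3, f3(3, 3).
So there are 2 ground terms available for substitution.
The clause has 1 distinct variable (w), which appears in the body. In the free term algebra distinct substitutions yield syntactically distinct ground instances.
Number of ground instances = 2.

2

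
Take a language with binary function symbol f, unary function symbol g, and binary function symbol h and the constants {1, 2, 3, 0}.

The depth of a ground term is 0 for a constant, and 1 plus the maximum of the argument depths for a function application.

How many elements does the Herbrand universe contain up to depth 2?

Write N_k for the number of ground terms of depth ≤ k. A term of depth ≤ k is either a constant or a function symbol applied to arguments of depth ≤ k−1, so N_k = 4 + N_{k-1}^2 + N_{k-1} + N_{k-1}^2.
N_0 = 4
N_1 = 4 + 4^2 + 4 + 4^2 = 40
N_2 = 4 + 40^2 + 40 + 40^2 = 3244

3244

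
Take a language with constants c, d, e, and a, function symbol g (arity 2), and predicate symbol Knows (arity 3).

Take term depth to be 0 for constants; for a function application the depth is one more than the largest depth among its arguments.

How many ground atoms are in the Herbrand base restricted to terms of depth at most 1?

First count ground terms of depth ≤ 1.
Write N_k for the number of ground terms of depth ≤ k. A term of depth ≤ k is either a constant or a function symbol applied to arguments of depth ≤ k−1, so N_k = 4 + N_{k-1}^2.
N_0 = 4
N_1 = 4 + 4^2 = 20
So |H| = 20.
Each predicate of arity r yields |H|^r ground atoms (one per choice of an r-tuple from H):
  Knows: 20^3 = 8000
Total ground atoms: 8000.

8000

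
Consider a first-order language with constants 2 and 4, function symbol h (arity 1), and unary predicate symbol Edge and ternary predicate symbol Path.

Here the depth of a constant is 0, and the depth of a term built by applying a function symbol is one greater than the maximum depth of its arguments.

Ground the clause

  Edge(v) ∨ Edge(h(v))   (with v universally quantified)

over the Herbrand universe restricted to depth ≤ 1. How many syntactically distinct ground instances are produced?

4

Ground terms of depth ≤ 1:
  If N_k denotes the number of depth-≤k ground terms, the 2 constants give N_0 = 2, and each function symbol of arity r contributes N_{k-1}^r new terms at level k: N_k = 2 + N_{k-1}.
  N_0 = 2
  N_1 = 2 + 2 = 4
So there are 4 ground terms available for substitution.
The clause has 1 distinct variable (v), which appears in the body. In the free term algebra distinct substitutions yield syntactically distinct ground instances.
Number of ground instances = 4.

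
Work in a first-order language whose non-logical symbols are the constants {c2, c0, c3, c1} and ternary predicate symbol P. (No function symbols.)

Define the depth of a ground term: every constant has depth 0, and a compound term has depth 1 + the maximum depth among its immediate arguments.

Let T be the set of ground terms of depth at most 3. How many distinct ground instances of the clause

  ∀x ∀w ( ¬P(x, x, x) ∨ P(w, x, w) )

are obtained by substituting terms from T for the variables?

16

Ground terms of depth ≤ 3:
  With no function symbols every ground term is a constant, so there are exactly 4 ground terms at every depth bound.
  N_0 = 4
  N_1 = 4
  N_2 = 4
  N_3 = 4
So there are 4 ground terms available for substitution.
The body mentions every one of the 2 quantified variables; since ground terms form a free algebra, no two substitutions collapse to the same formula.
Number of ground instances = 4^2 = 16.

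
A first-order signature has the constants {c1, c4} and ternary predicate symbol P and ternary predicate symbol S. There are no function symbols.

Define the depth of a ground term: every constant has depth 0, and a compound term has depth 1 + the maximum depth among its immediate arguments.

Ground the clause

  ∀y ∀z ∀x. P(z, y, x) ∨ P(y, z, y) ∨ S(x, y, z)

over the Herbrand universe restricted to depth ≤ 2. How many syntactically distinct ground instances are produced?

8

Ground terms of depth ≤ 2:
  With no function symbols every ground term is a constant, so there are exactly 2 ground terms at every depth bound.
  N_0 = 2
  N_1 = 2
  N_2 = 2
So there are 2 ground terms available for substitution.
Each of y, z, x ranges independently over the available ground terms, and distinct assignments produce distinct instances.
Number of ground instances = 2^3 = 8.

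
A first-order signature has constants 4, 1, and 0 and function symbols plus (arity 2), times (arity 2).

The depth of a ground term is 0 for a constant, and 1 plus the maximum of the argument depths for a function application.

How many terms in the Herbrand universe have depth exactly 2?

864

Let N_k count ground terms of depth at most k. Each non-constant term of depth ≤ k is some function symbol applied to depth-≤(k−1) arguments, giving N_k = 3 + N_{k-1}^2 + N_{k-1}^2.
N_0 = 3
N_1 = 3 + 3^2 + 3^2 = 21
N_2 = 3 + 21^2 + 21^2 = 885
Terms of depth exactly 2: N_2 − N_1 = 885 − 21 = 864.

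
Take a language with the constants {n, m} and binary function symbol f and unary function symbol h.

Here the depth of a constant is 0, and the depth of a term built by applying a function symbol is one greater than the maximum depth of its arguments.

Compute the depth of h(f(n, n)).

depth(f(n, n)) = 1 + max(0, 0) = 1
depth(h(f(n, n))) = 1 + depth(f(n, n)) = 1 + 1 = 2

2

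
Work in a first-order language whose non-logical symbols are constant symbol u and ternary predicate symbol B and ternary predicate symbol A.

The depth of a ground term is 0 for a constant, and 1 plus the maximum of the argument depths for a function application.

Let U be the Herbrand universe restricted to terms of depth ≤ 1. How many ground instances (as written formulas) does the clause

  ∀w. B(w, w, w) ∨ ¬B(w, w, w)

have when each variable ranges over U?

Ground terms of depth ≤ 1:
  With no function symbols every ground term is a constant, so there is exactly 1 ground term at every depth bound.
  N_0 = 1
  N_1 = 1
So there is exactly 1 ground term available for substitution.
The body mentions the single quantified variable w; since ground terms form a free algebra, no two substitutions collapse to the same formula.
Number of ground instances = 1.

1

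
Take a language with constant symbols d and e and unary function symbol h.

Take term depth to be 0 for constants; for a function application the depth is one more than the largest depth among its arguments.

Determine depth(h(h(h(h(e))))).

4

depth(h(e)) = 1 + depth(e) = 1 + 0 = 1
depth(h(h(e))) = 1 + depth(h(e)) = 1 + 1 = 2
depth(h(h(h(e)))) = 1 + depth(h(h(e))) = 1 + 2 = 3
depth(h(h(h(h(e))))) = 1 + depth(h(h(h(e)))) = 1 + 3 = 4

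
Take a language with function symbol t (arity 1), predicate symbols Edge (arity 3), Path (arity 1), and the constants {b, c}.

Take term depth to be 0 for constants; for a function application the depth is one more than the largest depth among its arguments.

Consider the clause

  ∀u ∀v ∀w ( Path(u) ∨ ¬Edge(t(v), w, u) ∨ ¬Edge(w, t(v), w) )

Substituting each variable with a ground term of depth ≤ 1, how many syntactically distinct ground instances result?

64

Ground terms of depth ≤ 1:
  Let N_k count ground terms of depth at most k. Each non-constant term of depth ≤ k is some function symbol applied to depth-≤(k−1) arguments, giving N_k = 2 + N_{k-1}.
  N_0 = 2
  N_1 = 2 + 2 = 4
So there are 4 ground terms available for substitution.
Each of u, v, w ranges independently over the available ground terms, and distinct assignments produce distinct instances.
Number of ground instances = 4^3 = 64.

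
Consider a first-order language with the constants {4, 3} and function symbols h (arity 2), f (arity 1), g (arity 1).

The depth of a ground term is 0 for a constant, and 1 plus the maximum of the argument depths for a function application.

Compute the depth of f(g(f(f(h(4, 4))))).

depth(h(4, 4)) = 1 + max(0, 0) = 1
depth(f(h(4, 4))) = 1 + depth(h(4, 4)) = 1 + 1 = 2
depth(f(f(h(4, 4)))) = 1 + depth(f(h(4, 4))) = 1 + 2 = 3
depth(g(f(f(h(4, 4))))) = 1 + depth(f(f(h(4, 4)))) = 1 + 3 = 4
depth(f(g(f(f(h(4, 4)))))) = 1 + depth(g(f(f(h(4, 4))))) = 1 + 4 = 5

5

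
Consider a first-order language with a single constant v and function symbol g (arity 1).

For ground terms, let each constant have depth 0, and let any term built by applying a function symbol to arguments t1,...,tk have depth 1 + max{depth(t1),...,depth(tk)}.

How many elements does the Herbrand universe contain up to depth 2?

If N_k denotes the number of depth-≤k ground terms, the 1 constant gives N_0 = 1, and each function symbol of arity r contributes N_{k-1}^r new terms at level k: N_k = 1 + N_{k-1}.
N_0 = 1
N_1 = 1 + 1 = 2
N_2 = 1 + 2 = 3
Explicitly: v, g(v), g(g(v)).

3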